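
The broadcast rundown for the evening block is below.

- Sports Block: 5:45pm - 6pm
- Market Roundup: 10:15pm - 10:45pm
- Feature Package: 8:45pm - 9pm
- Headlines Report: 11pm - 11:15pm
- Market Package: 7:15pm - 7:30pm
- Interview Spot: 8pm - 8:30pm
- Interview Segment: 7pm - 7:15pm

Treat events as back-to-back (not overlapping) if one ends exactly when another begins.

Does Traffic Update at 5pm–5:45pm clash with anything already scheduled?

No — it doesn't clash with anything

Sports Block: starts 5:45pm at or after Traffic Update ends 5:45pm → clear.
Interview Segment: starts 7pm at or after Traffic Update ends 5:45pm → clear.
Market Package: starts 7:15pm at or after Traffic Update ends 5:45pm → clear.
Interview Spot: starts 8pm at or after Traffic Update ends 5:45pm → clear.
Feature Package: starts 8:45pm at or after Traffic Update ends 5:45pm → clear.
Market Roundup: starts 10:15pm at or after Traffic Update ends 5:45pm → clear.
Headlines Report: starts 11pm at or after Traffic Update ends 5:45pm → clear.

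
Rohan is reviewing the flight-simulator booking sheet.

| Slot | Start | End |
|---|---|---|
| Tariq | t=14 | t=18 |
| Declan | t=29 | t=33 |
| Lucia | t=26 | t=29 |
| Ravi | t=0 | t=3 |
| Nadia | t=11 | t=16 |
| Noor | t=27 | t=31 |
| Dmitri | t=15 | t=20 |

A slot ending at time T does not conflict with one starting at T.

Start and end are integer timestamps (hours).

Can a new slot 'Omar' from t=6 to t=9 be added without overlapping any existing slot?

Yes — the slot is free

Ravi: ends t=3 at or before Omar starts t=6 → clear.
Nadia: starts t=11 at or after Omar ends t=9 → clear.
Tariq: starts t=14 at or after Omar ends t=9 → clear.
Dmitri: starts t=15 at or after Omar ends t=9 → clear.
Lucia: starts t=26 at or after Omar ends t=9 → clear.
Noor: starts t=27 at or after Omar ends t=9 → clear.
Declan: starts t=29 at or after Omar ends t=9 → clear.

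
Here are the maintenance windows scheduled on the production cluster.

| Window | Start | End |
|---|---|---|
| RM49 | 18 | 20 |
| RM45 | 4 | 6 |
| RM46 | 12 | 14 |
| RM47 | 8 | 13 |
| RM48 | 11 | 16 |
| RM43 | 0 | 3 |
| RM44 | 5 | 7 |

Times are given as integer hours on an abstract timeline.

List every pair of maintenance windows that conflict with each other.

RM44 & RM45, RM46 & RM47, RM46 & RM48, RM47 & RM48

Two intervals overlap when each starts before the other ends.
Sorted by start: RM43, RM45, RM44, RM47, RM48, RM46, RM49.
RM45 starts after RM43 ends, so RM43 has no further overlaps.
RM44 starts before RM45 ends → RM45 and RM44 overlap.
RM47 starts after RM45 ends, so RM45 has no further overlaps.
RM47 starts after RM44 ends, so RM44 has no further overlaps.
RM48 starts before RM47 ends → RM47 and RM48 overlap.
RM46 starts before RM47 ends → RM47 and RM46 overlap.
RM49 starts after RM47 ends.
RM46 starts before RM48 ends → RM48 and RM46 overlap.
RM49 starts after RM48 ends.
RM49 starts after RM46 ends.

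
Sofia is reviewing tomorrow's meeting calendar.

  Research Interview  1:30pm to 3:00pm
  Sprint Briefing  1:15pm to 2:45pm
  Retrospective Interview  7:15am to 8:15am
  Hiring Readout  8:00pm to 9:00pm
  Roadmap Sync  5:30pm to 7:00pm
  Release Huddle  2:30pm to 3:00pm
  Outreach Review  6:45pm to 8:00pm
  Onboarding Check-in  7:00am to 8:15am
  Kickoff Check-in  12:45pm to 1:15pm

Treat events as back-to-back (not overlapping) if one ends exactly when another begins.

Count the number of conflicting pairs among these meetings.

Sorted by start: Onboarding Check-in, Retrospective Interview, Kickoff Check-in, Sprint Briefing, Research Interview, Release Huddle, Roadmap Sync, Outreach Review, Hiring Readout.
Retrospective Interview starts before Onboarding Check-in ends → Onboarding Check-in and Retrospective Interview overlap.
Kickoff Check-in starts after Onboarding Check-in ends; Onboarding Check-in is clear from here.
Kickoff Check-in starts after Retrospective Interview ends; Retrospective Interview is clear from here.
Sprint Briefing starts exactly when Kickoff Check-in ends (back-to-back, no overlap); Kickoff Check-in is clear from here.
Research Interview starts before Sprint Briefing ends → Sprint Briefing and Research Interview overlap.
Release Huddle starts before Sprint Briefing ends → Sprint Briefing and Release Huddle overlap.
Roadmap Sync starts after Sprint Briefing ends; Sprint Briefing is clear from here.
Release Huddle starts before Research Interview ends → Research Interview and Release Huddle overlap.
Roadmap Sync starts after Research Interview ends; Research Interview is clear from here.
Roadmap Sync starts after Release Huddle ends; Release Huddle is clear from here.
Outreach Review starts before Roadmap Sync ends → Roadmap Sync and Outreach Review overlap.
Hiring Readout starts after Roadmap Sync ends.
Hiring Readout starts exactly when Outreach Review ends (back-to-back, no overlap).
Overlapping pairs: Onboarding Check-in & Retrospective Interview, Outreach Review & Roadmap Sync, Release Huddle & Research Interview, Release Huddle & Sprint Briefing, Research Interview & Sprint Briefing — 5 in total.

5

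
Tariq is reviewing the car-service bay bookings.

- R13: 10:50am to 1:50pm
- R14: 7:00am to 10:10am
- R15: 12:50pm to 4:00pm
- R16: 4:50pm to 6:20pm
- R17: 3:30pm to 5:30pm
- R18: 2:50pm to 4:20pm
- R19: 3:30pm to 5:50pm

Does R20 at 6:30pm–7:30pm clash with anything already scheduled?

No — it doesn't clash with anything

R14: ends 10:10am at or before R20 starts 6:30pm → clear.
R13: ends 1:50pm at or before R20 starts 6:30pm → clear.
R15: ends 4:00pm at or before R20 starts 6:30pm → clear.
R18: ends 4:20pm at or before R20 starts 6:30pm → clear.
R17: ends 5:30pm at or before R20 starts 6:30pm → clear.
R19: ends 5:50pm at or before R20 starts 6:30pm → clear.
R16: ends 6:20pm at or before R20 starts 6:30pm → clear.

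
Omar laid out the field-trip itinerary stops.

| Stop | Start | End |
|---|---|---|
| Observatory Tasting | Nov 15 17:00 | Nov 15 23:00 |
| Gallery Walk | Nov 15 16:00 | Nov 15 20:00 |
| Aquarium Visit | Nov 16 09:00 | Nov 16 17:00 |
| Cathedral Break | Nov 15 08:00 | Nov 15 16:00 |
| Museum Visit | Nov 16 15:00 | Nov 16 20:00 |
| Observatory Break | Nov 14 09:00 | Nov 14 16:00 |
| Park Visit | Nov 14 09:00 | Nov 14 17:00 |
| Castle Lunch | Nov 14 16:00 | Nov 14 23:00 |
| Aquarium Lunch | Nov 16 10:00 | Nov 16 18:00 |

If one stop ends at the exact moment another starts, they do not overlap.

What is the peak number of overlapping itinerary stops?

3

Walk through starts and ends in time order (an end at T is processed before a start at T):
Nov 14 09:00 start Observatory Break → 1
Nov 14 09:00 start Park Visit → 2
Nov 14 16:00 end Observatory Break → 1
Nov 14 16:00 start Castle Lunch → 2
Nov 14 17:00 end Park Visit → 1
Nov 14 23:00 end Castle Lunch → 0
Nov 15 08:00 start Cathedral Break → 1
Nov 15 16:00 end Cathedral Break → 0
Nov 15 16:00 start Gallery Walk → 1
Nov 15 17:00 start Observatory Tasting → 2
Nov 15 20:00 end Gallery Walk → 1
Nov 15 23:00 end Observatory Tasting → 0
Nov 16 09:00 start Aquarium Visit → 1
Nov 16 10:00 start Aquarium Lunch → 2
Nov 16 15:00 start Museum Visit → 3
Nov 16 17:00 end Aquarium Visit → 2
Nov 16 18:00 end Aquarium Lunch → 1
Nov 16 20:00 end Museum Visit → 0
Peak is 3, at Nov 16 15:00 (Aquarium Lunch, Aquarium Visit, Museum Visit).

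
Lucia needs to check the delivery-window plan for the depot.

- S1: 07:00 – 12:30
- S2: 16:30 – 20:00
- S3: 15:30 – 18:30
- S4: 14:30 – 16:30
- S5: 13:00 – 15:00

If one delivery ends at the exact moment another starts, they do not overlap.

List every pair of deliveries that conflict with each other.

S2 & S3, S3 & S4, S4 & S5

Two intervals overlap when each starts before the other ends.
Sorted by start: S1, S5, S4, S3, S2.
S5 starts after S1 ends, so S1 has no further overlaps.
S4 starts before S5 ends → S5 and S4 overlap.
S3 starts after S5 ends, so S5 has no further overlaps.
S3 starts before S4 ends → S4 and S3 overlap.
S2 starts exactly when S4 ends (back-to-back, no overlap).
S2 starts before S3 ends → S3 and S2 overlap.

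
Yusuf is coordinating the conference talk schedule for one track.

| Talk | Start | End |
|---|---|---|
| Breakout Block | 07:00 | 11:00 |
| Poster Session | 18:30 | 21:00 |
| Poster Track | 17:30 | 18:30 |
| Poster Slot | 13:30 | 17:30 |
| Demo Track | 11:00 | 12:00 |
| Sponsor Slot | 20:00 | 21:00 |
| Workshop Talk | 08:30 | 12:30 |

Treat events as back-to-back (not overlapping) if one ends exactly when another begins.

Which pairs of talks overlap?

Breakout Block & Workshop Talk, Demo Track & Workshop Talk, Poster Session & Sponsor Slot

Sorted by start: Breakout Block, Workshop Talk, Demo Track, Poster Slot, Poster Track, Poster Session, Sponsor Slot.
Workshop Talk starts before Breakout Block ends → Breakout Block and Workshop Talk overlap.
Demo Track starts exactly when Breakout Block ends (back-to-back, no overlap), so nothing later overlaps Breakout Block either.
Demo Track starts before Workshop Talk ends → Workshop Talk and Demo Track overlap.
Poster Slot starts after Workshop Talk ends, so nothing later overlaps Workshop Talk either.
Poster Slot starts after Demo Track ends, so nothing later overlaps Demo Track either.
Poster Track starts exactly when Poster Slot ends (back-to-back, no overlap), so nothing later overlaps Poster Slot either.
Poster Session starts exactly when Poster Track ends (back-to-back, no overlap), so nothing later overlaps Poster Track either.
Sponsor Slot starts before Poster Session ends → Poster Session and Sponsor Slot overlap.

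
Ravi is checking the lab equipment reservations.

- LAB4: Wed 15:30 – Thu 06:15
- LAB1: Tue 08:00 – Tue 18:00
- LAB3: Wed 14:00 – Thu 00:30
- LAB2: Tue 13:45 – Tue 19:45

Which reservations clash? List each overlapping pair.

LAB1 & LAB2, LAB3 & LAB4

Two intervals overlap when each starts before the other ends.
Sorted by start: LAB1, LAB2, LAB3, LAB4.
LAB2 starts before LAB1 ends → LAB1 and LAB2 overlap.
LAB3 starts after LAB1 ends; LAB1 is clear from here.
LAB3 starts after LAB2 ends; LAB2 is clear from here.
LAB4 starts before LAB3 ends → LAB3 and LAB4 overlap.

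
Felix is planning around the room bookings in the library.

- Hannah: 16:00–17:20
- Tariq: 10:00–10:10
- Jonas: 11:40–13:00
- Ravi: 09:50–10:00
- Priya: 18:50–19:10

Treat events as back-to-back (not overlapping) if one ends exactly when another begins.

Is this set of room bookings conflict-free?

Sorted by start: Ravi, Tariq, Jonas, Hannah, Priya.
Tariq starts exactly when Ravi ends (back-to-back, no overlap), so nothing later overlaps Ravi either.
Jonas starts after Tariq ends, so nothing later overlaps Tariq either.
Hannah starts after Jonas ends, so nothing later overlaps Jonas either.
Priya starts after Hannah ends.
Every pair is clear; the schedule has no overlaps.

Yes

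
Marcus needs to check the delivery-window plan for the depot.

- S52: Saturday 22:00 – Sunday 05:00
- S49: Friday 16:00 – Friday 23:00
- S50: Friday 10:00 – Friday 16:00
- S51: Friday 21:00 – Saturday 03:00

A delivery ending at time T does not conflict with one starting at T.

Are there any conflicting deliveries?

Sorted by start: S50, S49, S51, S52.
S49 starts exactly when S50 ends (back-to-back, no overlap), so S50 has no further overlaps.
S51 starts before S49 ends → S49 and S51 overlap.
That's a conflict, so the schedule is not conflict-free.

Yes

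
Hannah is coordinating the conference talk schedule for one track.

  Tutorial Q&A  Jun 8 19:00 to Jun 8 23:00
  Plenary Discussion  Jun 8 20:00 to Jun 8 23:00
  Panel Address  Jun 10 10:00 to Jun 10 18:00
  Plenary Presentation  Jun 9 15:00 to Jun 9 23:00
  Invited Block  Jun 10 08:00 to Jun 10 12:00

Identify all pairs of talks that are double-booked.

Sorted by start: Tutorial Q&A, Plenary Discussion, Plenary Presentation, Invited Block, Panel Address.
Plenary Discussion starts before Tutorial Q&A ends → Tutorial Q&A and Plenary Discussion overlap.
Plenary Presentation starts after Tutorial Q&A ends, so Tutorial Q&A has no further overlaps.
Plenary Presentation starts after Plenary Discussion ends, so Plenary Discussion has no further overlaps.
Invited Block starts after Plenary Presentation ends, so Plenary Presentation has no further overlaps.
Panel Address starts before Invited Block ends → Invited Block and Panel Address overlap.

Invited Block & Panel Address, Plenary Discussion & Tutorial Q&A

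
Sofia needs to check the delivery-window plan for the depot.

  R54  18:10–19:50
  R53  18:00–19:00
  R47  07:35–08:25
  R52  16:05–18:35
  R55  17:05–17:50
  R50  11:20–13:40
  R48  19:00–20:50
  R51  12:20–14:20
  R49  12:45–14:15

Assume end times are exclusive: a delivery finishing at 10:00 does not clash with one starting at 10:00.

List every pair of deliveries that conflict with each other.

Two intervals overlap when each starts before the other ends.
Sorted by start: R47, R50, R51, R49, R52, R55, R53, R54, R48.
R50 starts after R47 ends, so nothing later overlaps R47 either.
R51 starts before R50 ends → R50 and R51 overlap.
R49 starts before R50 ends → R50 and R49 overlap.
R52 starts after R50 ends, so nothing later overlaps R50 either.
R49 starts before R51 ends → R51 and R49 overlap.
R52 starts after R51 ends, so nothing later overlaps R51 either.
R52 starts after R49 ends, so nothing later overlaps R49 either.
R55 starts before R52 ends → R52 and R55 overlap.
R53 starts before R52 ends → R52 and R53 overlap.
R54 starts before R52 ends → R52 and R54 overlap.
R48 starts after R52 ends.
R53 starts after R55 ends, so nothing later overlaps R55 either.
R54 starts before R53 ends → R53 and R54 overlap.
R48 starts exactly when R53 ends (back-to-back, no overlap).
R48 starts before R54 ends → R54 and R48 overlap.

R48 & R54, R49 & R50, R49 & R51, R50 & R51, R52 & R53, R52 & R54, R52 & R55, R53 & R54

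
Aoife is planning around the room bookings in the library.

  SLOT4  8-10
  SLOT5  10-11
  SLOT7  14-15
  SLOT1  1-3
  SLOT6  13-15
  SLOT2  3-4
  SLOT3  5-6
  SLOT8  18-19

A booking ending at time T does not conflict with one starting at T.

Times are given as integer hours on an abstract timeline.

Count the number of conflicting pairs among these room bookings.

Sorted by start: SLOT1, SLOT2, SLOT3, SLOT4, SLOT5, SLOT6, SLOT7, SLOT8.
SLOT2 starts exactly when SLOT1 ends (back-to-back, no overlap); SLOT1 is clear from here.
SLOT3 starts after SLOT2 ends; SLOT2 is clear from here.
SLOT4 starts after SLOT3 ends; SLOT3 is clear from here.
SLOT5 starts exactly when SLOT4 ends (back-to-back, no overlap); SLOT4 is clear from here.
SLOT6 starts after SLOT5 ends; SLOT5 is clear from here.
SLOT7 starts before SLOT6 ends → SLOT6 and SLOT7 overlap.
SLOT8 starts after SLOT6 ends.
SLOT8 starts after SLOT7 ends.
Overlapping pairs: SLOT6 & SLOT7 — 1 in total.

1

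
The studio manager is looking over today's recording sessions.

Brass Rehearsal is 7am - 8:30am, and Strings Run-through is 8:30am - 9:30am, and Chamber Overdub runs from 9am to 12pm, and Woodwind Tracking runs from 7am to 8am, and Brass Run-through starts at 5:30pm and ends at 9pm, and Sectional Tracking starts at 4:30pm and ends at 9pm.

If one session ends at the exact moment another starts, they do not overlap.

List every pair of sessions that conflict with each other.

Brass Rehearsal & Woodwind Tracking, Brass Run-through & Sectional Tracking, Chamber Overdub & Strings Run-through

Two intervals overlap when each starts before the other ends.
Sorted by start: Brass Rehearsal, Woodwind Tracking, Strings Run-through, Chamber Overdub, Sectional Tracking, Brass Run-through.
Woodwind Tracking starts before Brass Rehearsal ends → Brass Rehearsal and Woodwind Tracking overlap.
Strings Run-through starts exactly when Brass Rehearsal ends (back-to-back, no overlap); Brass Rehearsal is clear from here.
Strings Run-through starts after Woodwind Tracking ends; Woodwind Tracking is clear from here.
Chamber Overdub starts before Strings Run-through ends → Strings Run-through and Chamber Overdub overlap.
Sectional Tracking starts after Strings Run-through ends; Strings Run-through is clear from here.
Sectional Tracking starts after Chamber Overdub ends; Chamber Overdub is clear from here.
Brass Run-through starts before Sectional Tracking ends → Sectional Tracking and Brass Run-through overlap.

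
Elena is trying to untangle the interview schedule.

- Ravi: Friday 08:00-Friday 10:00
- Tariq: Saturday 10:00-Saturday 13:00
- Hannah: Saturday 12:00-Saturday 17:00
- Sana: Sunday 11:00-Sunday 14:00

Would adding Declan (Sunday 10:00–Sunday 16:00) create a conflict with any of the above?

Yes — it overlaps Sana

Ravi: ends Friday 10:00 at or before Declan starts Sunday 10:00 → clear.
Tariq: ends Saturday 13:00 at or before Declan starts Sunday 10:00 → clear.
Hannah: ends Saturday 17:00 at or before Declan starts Sunday 10:00 → clear.
Sana: starts Sunday 11:00 before Declan ends Sunday 16:00, and ends Sunday 14:00 after Declan starts Sunday 10:00 → overlap.
Declan overlaps Sana.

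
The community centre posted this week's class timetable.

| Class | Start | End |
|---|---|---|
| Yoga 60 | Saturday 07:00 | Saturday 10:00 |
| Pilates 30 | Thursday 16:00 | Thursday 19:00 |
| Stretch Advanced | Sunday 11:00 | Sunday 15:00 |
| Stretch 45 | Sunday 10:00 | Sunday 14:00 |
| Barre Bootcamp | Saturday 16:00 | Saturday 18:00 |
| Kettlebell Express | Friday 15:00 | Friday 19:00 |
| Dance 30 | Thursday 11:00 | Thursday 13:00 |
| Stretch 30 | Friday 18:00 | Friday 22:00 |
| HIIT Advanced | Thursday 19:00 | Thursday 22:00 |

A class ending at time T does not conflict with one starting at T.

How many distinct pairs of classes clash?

Sorted by start: Dance 30, Pilates 30, HIIT Advanced, Kettlebell Express, Stretch 30, Yoga 60, Barre Bootcamp, Stretch 45, Stretch Advanced.
Pilates 30 starts after Dance 30 ends; Dance 30 is clear from here.
HIIT Advanced starts exactly when Pilates 30 ends (back-to-back, no overlap); Pilates 30 is clear from here.
Kettlebell Express starts after HIIT Advanced ends; HIIT Advanced is clear from here.
Stretch 30 starts before Kettlebell Express ends → Kettlebell Express and Stretch 30 overlap.
Yoga 60 starts after Kettlebell Express ends; Kettlebell Express is clear from here.
Yoga 60 starts after Stretch 30 ends; Stretch 30 is clear from here.
Barre Bootcamp starts after Yoga 60 ends; Yoga 60 is clear from here.
Stretch 45 starts after Barre Bootcamp ends; Barre Bootcamp is clear from here.
Stretch Advanced starts before Stretch 45 ends → Stretch 45 and Stretch Advanced overlap.
Overlapping pairs: Kettlebell Express & Stretch 30, Stretch 45 & Stretch Advanced — 2 in total.

2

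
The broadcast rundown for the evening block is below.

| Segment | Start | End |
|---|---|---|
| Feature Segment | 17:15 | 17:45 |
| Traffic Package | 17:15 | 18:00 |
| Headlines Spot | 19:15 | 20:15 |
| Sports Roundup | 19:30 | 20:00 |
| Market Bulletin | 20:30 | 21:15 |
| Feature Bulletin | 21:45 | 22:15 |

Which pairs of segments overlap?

Feature Segment & Traffic Package, Headlines Spot & Sports Roundup

Check each pair: they overlap iff neither finishes before the other starts.
Sorted by start: Feature Segment, Traffic Package, Headlines Spot, Sports Roundup, Market Bulletin, Feature Bulletin.
Traffic Package starts before Feature Segment ends → Feature Segment and Traffic Package overlap.
Headlines Spot starts after Feature Segment ends, so Feature Segment has no further overlaps.
Headlines Spot starts after Traffic Package ends, so Traffic Package has no further overlaps.
Sports Roundup starts before Headlines Spot ends → Headlines Spot and Sports Roundup overlap.
Market Bulletin starts after Headlines Spot ends, so Headlines Spot has no further overlaps.
Market Bulletin starts after Sports Roundup ends, so Sports Roundup has no further overlaps.
Feature Bulletin starts after Market Bulletin ends.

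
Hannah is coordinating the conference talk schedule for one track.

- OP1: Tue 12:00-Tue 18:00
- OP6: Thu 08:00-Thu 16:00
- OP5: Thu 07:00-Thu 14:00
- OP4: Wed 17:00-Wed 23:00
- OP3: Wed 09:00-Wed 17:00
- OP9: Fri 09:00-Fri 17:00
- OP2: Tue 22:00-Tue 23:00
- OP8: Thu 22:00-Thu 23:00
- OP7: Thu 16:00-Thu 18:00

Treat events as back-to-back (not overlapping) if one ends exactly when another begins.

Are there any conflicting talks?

Yes

Two intervals overlap when each starts before the other ends.
Sorted by start: OP1, OP2, OP3, OP4, OP5, OP6, OP7, OP8, OP9.
OP2 starts after OP1 ends, so OP1 has no further overlaps.
OP3 starts after OP2 ends, so OP2 has no further overlaps.
OP4 starts exactly when OP3 ends (back-to-back, no overlap), so OP3 has no further overlaps.
OP5 starts after OP4 ends, so OP4 has no further overlaps.
OP6 starts before OP5 ends → OP5 and OP6 overlap.
That's a conflict, so the schedule is not conflict-free.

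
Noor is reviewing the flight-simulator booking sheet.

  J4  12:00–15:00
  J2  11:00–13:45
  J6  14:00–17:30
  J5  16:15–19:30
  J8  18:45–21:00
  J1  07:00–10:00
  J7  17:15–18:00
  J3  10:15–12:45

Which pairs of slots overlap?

J2 & J3, J2 & J4, J3 & J4, J4 & J6, J5 & J6, J5 & J7, J5 & J8, J6 & J7

Sorted by start: J1, J3, J2, J4, J6, J5, J7, J8.
J3 starts after J1 ends — done with J1.
J2 starts before J3 ends → J3 and J2 overlap.
J4 starts before J3 ends → J3 and J4 overlap.
J6 starts after J3 ends — done with J3.
J4 starts before J2 ends → J2 and J4 overlap.
J6 starts after J2 ends — done with J2.
J6 starts before J4 ends → J4 and J6 overlap.
J5 starts after J4 ends — done with J4.
J5 starts before J6 ends → J6 and J5 overlap.
J7 starts before J6 ends → J6 and J7 overlap.
J8 starts after J6 ends.
J7 starts before J5 ends → J5 and J7 overlap.
J8 starts before J5 ends → J5 and J8 overlap.
J8 starts after J7 ends.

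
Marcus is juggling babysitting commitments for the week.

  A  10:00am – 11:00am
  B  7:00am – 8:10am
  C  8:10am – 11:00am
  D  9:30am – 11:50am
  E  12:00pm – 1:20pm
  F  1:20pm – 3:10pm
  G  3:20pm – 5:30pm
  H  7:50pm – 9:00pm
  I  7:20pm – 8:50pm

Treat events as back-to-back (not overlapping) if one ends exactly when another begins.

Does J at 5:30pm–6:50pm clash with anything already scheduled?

No — it doesn't clash with anything

B: ends 8:10am at or before J starts 5:30pm → clear.
C: ends 11:00am at or before J starts 5:30pm → clear.
D: ends 11:50am at or before J starts 5:30pm → clear.
A: ends 11:00am at or before J starts 5:30pm → clear.
E: ends 1:20pm at or before J starts 5:30pm → clear.
F: ends 3:10pm at or before J starts 5:30pm → clear.
G: ends 5:30pm at or before J starts 5:30pm → clear.
I: starts 7:20pm at or after J ends 6:50pm → clear.
H: starts 7:50pm at or after J ends 6:50pm → clear.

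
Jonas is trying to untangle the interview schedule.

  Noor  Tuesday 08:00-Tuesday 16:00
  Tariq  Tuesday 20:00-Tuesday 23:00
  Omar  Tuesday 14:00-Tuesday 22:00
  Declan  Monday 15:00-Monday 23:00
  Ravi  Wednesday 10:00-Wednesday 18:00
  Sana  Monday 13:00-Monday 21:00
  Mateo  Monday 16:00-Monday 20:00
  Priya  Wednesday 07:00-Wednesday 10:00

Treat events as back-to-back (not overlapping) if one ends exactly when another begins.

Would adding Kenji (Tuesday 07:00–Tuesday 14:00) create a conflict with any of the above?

Sana: ends Monday 21:00 at or before Kenji starts Tuesday 07:00 → clear.
Declan: ends Monday 23:00 at or before Kenji starts Tuesday 07:00 → clear.
Mateo: ends Monday 20:00 at or before Kenji starts Tuesday 07:00 → clear.
Noor: starts Tuesday 08:00 before Kenji ends Tuesday 14:00, and ends Tuesday 16:00 after Kenji starts Tuesday 07:00 → overlap.
Omar: starts Tuesday 14:00 at or after Kenji ends Tuesday 14:00 → clear.
Tariq: starts Tuesday 20:00 at or after Kenji ends Tuesday 14:00 → clear.
Priya: starts Wednesday 07:00 at or after Kenji ends Tuesday 14:00 → clear.
Ravi: starts Wednesday 10:00 at or after Kenji ends Tuesday 14:00 → clear.
Kenji overlaps Noor.

Yes — it overlaps Noor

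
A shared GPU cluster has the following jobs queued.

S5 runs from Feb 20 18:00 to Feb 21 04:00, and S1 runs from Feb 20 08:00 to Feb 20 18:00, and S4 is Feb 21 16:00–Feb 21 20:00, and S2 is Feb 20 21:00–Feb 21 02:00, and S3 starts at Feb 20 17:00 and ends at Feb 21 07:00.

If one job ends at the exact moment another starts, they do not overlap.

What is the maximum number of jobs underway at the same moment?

3

Walk through starts and ends in time order (an end at T is processed before a start at T):
Feb 20 08:00 start S1 → 1
Feb 20 17:00 start S3 → 2
Feb 20 18:00 end S1 → 1
Feb 20 18:00 start S5 → 2
Feb 20 21:00 start S2 → 3
Feb 21 02:00 end S2 → 2
Feb 21 04:00 end S5 → 1
Feb 21 07:00 end S3 → 0
Feb 21 16:00 start S4 → 1
Feb 21 20:00 end S4 → 0
Peak is 3, at Feb 20 21:00 (S2, S3, S5).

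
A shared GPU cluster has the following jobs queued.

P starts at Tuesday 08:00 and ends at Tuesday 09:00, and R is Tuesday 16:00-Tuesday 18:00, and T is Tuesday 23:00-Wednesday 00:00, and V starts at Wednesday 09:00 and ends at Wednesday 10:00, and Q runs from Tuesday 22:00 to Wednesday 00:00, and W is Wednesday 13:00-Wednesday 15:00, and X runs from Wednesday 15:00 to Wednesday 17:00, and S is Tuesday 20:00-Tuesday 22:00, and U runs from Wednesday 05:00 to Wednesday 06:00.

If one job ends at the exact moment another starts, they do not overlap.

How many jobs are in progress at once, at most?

Walk through starts and ends in time order (an end at T is processed before a start at T):
Tuesday 08:00 start P → 1
Tuesday 09:00 end P → 0
Tuesday 16:00 start R → 1
Tuesday 18:00 end R → 0
Tuesday 20:00 start S → 1
Tuesday 22:00 end S → 0
Tuesday 22:00 start Q → 1
Tuesday 23:00 start T → 2
Wednesday 00:00 end Q → 1
Wednesday 00:00 end T → 0
Wednesday 05:00 start U → 1
Wednesday 06:00 end U → 0
Wednesday 09:00 start V → 1
Wednesday 10:00 end V → 0
Wednesday 13:00 start W → 1
Wednesday 15:00 end W → 0
Wednesday 15:00 start X → 1
Wednesday 17:00 end X → 0
Peak is 2, at Tuesday 23:00 (Q, T).

2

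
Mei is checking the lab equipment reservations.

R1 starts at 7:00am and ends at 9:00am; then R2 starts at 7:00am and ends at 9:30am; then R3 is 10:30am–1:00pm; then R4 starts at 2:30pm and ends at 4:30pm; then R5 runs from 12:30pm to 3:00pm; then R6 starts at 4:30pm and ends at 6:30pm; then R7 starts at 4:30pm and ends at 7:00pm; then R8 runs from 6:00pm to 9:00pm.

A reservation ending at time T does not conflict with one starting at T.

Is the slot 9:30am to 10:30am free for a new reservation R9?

Yes — the slot is free

R1: ends 9:00am at or before R9 starts 9:30am → clear.
R2: ends 9:30am at or before R9 starts 9:30am → clear.
R3: starts 10:30am at or after R9 ends 10:30am → clear.
R5: starts 12:30pm at or after R9 ends 10:30am → clear.
R4: starts 2:30pm at or after R9 ends 10:30am → clear.
R6: starts 4:30pm at or after R9 ends 10:30am → clear.
R7: starts 4:30pm at or after R9 ends 10:30am → clear.
R8: starts 6:00pm at or after R9 ends 10:30am → clear.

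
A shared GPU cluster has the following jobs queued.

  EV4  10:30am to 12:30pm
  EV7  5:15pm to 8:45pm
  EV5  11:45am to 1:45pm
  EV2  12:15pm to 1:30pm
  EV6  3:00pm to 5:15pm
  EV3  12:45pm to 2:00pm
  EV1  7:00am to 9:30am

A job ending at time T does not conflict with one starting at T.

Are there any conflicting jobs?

Yes

Sorted by start: EV1, EV4, EV5, EV2, EV3, EV6, EV7.
EV4 starts after EV1 ends, so nothing later overlaps EV1 either.
EV5 starts before EV4 ends → EV4 and EV5 overlap.
That's a conflict, so the schedule is not conflict-free.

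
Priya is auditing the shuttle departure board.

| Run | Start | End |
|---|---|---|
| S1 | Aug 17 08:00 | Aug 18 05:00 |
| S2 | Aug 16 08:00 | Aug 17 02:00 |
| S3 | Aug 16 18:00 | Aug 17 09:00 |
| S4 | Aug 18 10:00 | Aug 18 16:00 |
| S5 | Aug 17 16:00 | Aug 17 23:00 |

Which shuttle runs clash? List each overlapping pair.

S1 & S3, S1 & S5, S2 & S3

Sorted by start: S2, S3, S1, S5, S4.
S3 starts before S2 ends → S2 and S3 overlap.
S1 starts after S2 ends — done with S2.
S1 starts before S3 ends → S3 and S1 overlap.
S5 starts after S3 ends — done with S3.
S5 starts before S1 ends → S1 and S5 overlap.
S4 starts after S1 ends.
S4 starts after S5 ends.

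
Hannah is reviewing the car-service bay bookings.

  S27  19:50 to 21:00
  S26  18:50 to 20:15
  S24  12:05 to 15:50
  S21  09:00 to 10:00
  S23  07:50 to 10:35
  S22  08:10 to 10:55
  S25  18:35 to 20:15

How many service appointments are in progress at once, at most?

Sweep the timeline, counting +1 at each start and −1 at each end (ends before starts at a tie):
07:50 start S23 → 1
08:10 start S22 → 2
09:00 start S21 → 3
10:00 end S21 → 2
10:35 end S23 → 1
10:55 end S22 → 0
12:05 start S24 → 1
15:50 end S24 → 0
18:35 start S25 → 1
18:50 start S26 → 2
19:50 start S27 → 3
20:15 end S25 → 2
20:15 end S26 → 1
21:00 end S27 → 0
Peak is 3, at 09:00 (S21, S22, S23).

3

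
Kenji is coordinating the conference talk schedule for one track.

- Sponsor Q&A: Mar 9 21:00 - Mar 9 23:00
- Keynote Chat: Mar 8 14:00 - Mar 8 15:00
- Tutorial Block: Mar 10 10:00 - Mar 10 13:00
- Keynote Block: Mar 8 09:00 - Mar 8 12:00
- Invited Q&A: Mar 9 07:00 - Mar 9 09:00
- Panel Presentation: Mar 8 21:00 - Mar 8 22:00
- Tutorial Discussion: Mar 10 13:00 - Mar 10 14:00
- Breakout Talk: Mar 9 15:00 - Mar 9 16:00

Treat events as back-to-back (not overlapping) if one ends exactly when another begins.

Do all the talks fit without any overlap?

Sorted by start: Keynote Block, Keynote Chat, Panel Presentation, Invited Q&A, Breakout Talk, Sponsor Q&A, Tutorial Block, Tutorial Discussion.
Keynote Chat starts after Keynote Block ends, so Keynote Block has no further overlaps.
Panel Presentation starts after Keynote Chat ends, so Keynote Chat has no further overlaps.
Invited Q&A starts after Panel Presentation ends, so Panel Presentation has no further overlaps.
Breakout Talk starts after Invited Q&A ends, so Invited Q&A has no further overlaps.
Sponsor Q&A starts after Breakout Talk ends, so Breakout Talk has no further overlaps.
Tutorial Block starts after Sponsor Q&A ends, so Sponsor Q&A has no further overlaps.
Tutorial Discussion starts exactly when Tutorial Block ends (back-to-back, no overlap).
Every pair is clear; the schedule has no overlaps.

Yes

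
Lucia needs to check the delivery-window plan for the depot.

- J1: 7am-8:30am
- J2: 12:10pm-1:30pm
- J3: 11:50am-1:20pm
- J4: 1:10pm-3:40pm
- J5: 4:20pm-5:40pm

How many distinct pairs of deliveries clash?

Sorted by start: J1, J3, J2, J4, J5.
J3 starts after J1 ends, so J1 has no further overlaps.
J2 starts before J3 ends → J3 and J2 overlap.
J4 starts before J3 ends → J3 and J4 overlap.
J5 starts after J3 ends.
J4 starts before J2 ends → J2 and J4 overlap.
J5 starts after J2 ends.
J5 starts after J4 ends.
Overlapping pairs: J2 & J3, J2 & J4, J3 & J4 — 3 in total.

3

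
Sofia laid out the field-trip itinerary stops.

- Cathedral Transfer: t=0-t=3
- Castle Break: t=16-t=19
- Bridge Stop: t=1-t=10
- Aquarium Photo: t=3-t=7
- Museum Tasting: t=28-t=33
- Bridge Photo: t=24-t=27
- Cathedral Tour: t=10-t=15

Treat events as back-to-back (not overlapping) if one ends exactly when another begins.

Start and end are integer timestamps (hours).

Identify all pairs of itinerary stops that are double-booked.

Aquarium Photo & Bridge Stop, Bridge Stop & Cathedral Transfer

Two intervals overlap when each starts before the other ends.
Sorted by start: Cathedral Transfer, Bridge Stop, Aquarium Photo, Cathedral Tour, Castle Break, Bridge Photo, Museum Tasting.
Bridge Stop starts before Cathedral Transfer ends → Cathedral Transfer and Bridge Stop overlap.
Aquarium Photo starts exactly when Cathedral Transfer ends (back-to-back, no overlap) — done with Cathedral Transfer.
Aquarium Photo starts before Bridge Stop ends → Bridge Stop and Aquarium Photo overlap.
Cathedral Tour starts exactly when Bridge Stop ends (back-to-back, no overlap) — done with Bridge Stop.
Cathedral Tour starts after Aquarium Photo ends — done with Aquarium Photo.
Castle Break starts after Cathedral Tour ends — done with Cathedral Tour.
Bridge Photo starts after Castle Break ends — done with Castle Break.
Museum Tasting starts after Bridge Photo ends.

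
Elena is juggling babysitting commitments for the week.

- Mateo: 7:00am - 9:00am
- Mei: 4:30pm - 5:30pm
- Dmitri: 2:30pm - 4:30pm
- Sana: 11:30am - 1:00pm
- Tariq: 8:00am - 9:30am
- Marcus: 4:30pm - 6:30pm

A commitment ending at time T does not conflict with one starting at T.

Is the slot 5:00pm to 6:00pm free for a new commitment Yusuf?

Mateo: ends 9:00am at or before Yusuf starts 5:00pm → clear.
Tariq: ends 9:30am at or before Yusuf starts 5:00pm → clear.
Sana: ends 1:00pm at or before Yusuf starts 5:00pm → clear.
Dmitri: ends 4:30pm at or before Yusuf starts 5:00pm → clear.
Marcus: starts 4:30pm before Yusuf ends 6:00pm, and ends 6:30pm after Yusuf starts 5:00pm → overlap.
Mei: starts 4:30pm before Yusuf ends 6:00pm, and ends 5:30pm after Yusuf starts 5:00pm → overlap.
Yusuf overlaps Marcus, Mei.

No — it overlaps Marcus, Mei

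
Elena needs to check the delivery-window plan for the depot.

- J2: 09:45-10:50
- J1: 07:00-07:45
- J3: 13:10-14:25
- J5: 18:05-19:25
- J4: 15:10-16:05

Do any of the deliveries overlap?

Sorted by start: J1, J2, J3, J4, J5.
J2 starts after J1 ends, so J1 has no further overlaps.
J3 starts after J2 ends, so J2 has no further overlaps.
J4 starts after J3 ends, so J3 has no further overlaps.
J5 starts after J4 ends.
Every pair is clear; the schedule has no overlaps.

No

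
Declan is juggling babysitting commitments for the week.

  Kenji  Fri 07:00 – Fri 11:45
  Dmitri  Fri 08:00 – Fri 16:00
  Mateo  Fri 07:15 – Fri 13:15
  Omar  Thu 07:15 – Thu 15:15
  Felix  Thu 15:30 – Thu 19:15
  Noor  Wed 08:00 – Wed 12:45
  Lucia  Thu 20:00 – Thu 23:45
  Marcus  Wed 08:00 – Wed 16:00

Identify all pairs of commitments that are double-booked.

Sorted by start: Noor, Marcus, Omar, Felix, Lucia, Kenji, Mateo, Dmitri.
Marcus starts before Noor ends → Noor and Marcus overlap.
Omar starts after Noor ends, so nothing later overlaps Noor either.
Omar starts after Marcus ends, so nothing later overlaps Marcus either.
Felix starts after Omar ends, so nothing later overlaps Omar either.
Lucia starts after Felix ends, so nothing later overlaps Felix either.
Kenji starts after Lucia ends, so nothing later overlaps Lucia either.
Mateo starts before Kenji ends → Kenji and Mateo overlap.
Dmitri starts before Kenji ends → Kenji and Dmitri overlap.
Dmitri starts before Mateo ends → Mateo and Dmitri overlap.

Dmitri & Kenji, Dmitri & Mateo, Kenji & Mateo, Marcus & Noor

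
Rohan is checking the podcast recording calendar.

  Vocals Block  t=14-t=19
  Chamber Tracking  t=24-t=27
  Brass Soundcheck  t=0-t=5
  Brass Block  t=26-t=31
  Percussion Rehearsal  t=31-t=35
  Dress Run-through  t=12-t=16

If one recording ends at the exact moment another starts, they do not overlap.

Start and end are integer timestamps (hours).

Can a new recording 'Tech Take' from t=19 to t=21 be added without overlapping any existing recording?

Brass Soundcheck: ends t=5 at or before Tech Take starts t=19 → clear.
Dress Run-through: ends t=16 at or before Tech Take starts t=19 → clear.
Vocals Block: ends t=19 at or before Tech Take starts t=19 → clear.
Chamber Tracking: starts t=24 at or after Tech Take ends t=21 → clear.
Brass Block: starts t=26 at or after Tech Take ends t=21 → clear.
Percussion Rehearsal: starts t=31 at or after Tech Take ends t=21 → clear.

Yes — the slot is free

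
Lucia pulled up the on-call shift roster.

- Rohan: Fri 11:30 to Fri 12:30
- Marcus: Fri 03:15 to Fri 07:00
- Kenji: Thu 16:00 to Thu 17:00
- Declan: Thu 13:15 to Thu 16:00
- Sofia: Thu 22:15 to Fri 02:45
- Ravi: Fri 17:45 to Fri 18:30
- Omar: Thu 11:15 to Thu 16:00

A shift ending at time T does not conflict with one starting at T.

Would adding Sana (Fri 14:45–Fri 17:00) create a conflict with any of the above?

No — it doesn't clash with anything

Omar: ends Thu 16:00 at or before Sana starts Fri 14:45 → clear.
Declan: ends Thu 16:00 at or before Sana starts Fri 14:45 → clear.
Kenji: ends Thu 17:00 at or before Sana starts Fri 14:45 → clear.
Sofia: ends Fri 02:45 at or before Sana starts Fri 14:45 → clear.
Marcus: ends Fri 07:00 at or before Sana starts Fri 14:45 → clear.
Rohan: ends Fri 12:30 at or before Sana starts Fri 14:45 → clear.
Ravi: starts Fri 17:45 at or after Sana ends Fri 17:00 → clear.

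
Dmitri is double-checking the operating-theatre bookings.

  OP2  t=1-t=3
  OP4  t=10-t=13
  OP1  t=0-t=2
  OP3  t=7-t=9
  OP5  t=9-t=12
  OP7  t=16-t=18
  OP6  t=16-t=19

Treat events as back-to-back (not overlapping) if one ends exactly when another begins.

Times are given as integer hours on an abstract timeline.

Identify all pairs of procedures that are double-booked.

Sorted by start: OP1, OP2, OP3, OP5, OP4, OP6, OP7.
OP2 starts before OP1 ends → OP1 and OP2 overlap.
OP3 starts after OP1 ends, so nothing later overlaps OP1 either.
OP3 starts after OP2 ends, so nothing later overlaps OP2 either.
OP5 starts exactly when OP3 ends (back-to-back, no overlap), so nothing later overlaps OP3 either.
OP4 starts before OP5 ends → OP5 and OP4 overlap.
OP6 starts after OP5 ends, so nothing later overlaps OP5 either.
OP6 starts after OP4 ends, so nothing later overlaps OP4 either.
OP7 starts before OP6 ends → OP6 and OP7 overlap.

OP1 & OP2, OP4 & OP5, OP6 & OP7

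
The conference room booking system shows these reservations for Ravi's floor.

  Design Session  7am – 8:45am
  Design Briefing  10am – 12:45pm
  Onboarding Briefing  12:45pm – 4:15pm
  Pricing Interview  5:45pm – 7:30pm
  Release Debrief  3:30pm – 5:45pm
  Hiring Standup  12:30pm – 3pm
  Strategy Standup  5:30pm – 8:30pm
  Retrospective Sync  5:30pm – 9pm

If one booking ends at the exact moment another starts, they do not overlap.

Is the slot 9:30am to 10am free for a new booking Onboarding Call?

Design Session: ends 8:45am at or before Onboarding Call starts 9:30am → clear.
Design Briefing: starts 10am at or after Onboarding Call ends 10am → clear.
Hiring Standup: starts 12:30pm at or after Onboarding Call ends 10am → clear.
Onboarding Briefing: starts 12:45pm at or after Onboarding Call ends 10am → clear.
Release Debrief: starts 3:30pm at or after Onboarding Call ends 10am → clear.
Strategy Standup: starts 5:30pm at or after Onboarding Call ends 10am → clear.
Retrospective Sync: starts 5:30pm at or after Onboarding Call ends 10am → clear.
Pricing Interview: starts 5:45pm at or after Onboarding Call ends 10am → clear.

Yes — the slot is free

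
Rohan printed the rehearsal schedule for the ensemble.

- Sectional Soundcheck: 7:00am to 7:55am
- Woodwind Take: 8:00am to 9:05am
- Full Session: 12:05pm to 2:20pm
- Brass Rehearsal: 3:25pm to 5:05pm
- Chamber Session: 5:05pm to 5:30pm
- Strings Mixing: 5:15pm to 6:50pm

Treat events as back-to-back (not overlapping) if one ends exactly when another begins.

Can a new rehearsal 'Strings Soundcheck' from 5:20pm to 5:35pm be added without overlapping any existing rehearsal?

Sectional Soundcheck: ends 7:55am at or before Strings Soundcheck starts 5:20pm → clear.
Woodwind Take: ends 9:05am at or before Strings Soundcheck starts 5:20pm → clear.
Full Session: ends 2:20pm at or before Strings Soundcheck starts 5:20pm → clear.
Brass Rehearsal: ends 5:05pm at or before Strings Soundcheck starts 5:20pm → clear.
Chamber Session: starts 5:05pm before Strings Soundcheck ends 5:35pm, and ends 5:30pm after Strings Soundcheck starts 5:20pm → overlap.
Strings Mixing: starts 5:15pm before Strings Soundcheck ends 5:35pm, and ends 6:50pm after Strings Soundcheck starts 5:20pm → overlap.
Strings Soundcheck overlaps Chamber Session, Strings Mixing.

No — it overlaps Chamber Session, Strings Mixing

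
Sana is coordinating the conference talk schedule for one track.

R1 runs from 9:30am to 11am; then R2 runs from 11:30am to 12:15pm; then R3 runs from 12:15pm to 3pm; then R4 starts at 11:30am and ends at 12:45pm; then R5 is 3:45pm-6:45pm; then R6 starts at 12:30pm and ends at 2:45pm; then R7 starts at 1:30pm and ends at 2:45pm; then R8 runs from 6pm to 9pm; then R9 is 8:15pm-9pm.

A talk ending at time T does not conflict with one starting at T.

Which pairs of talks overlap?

R2 & R4, R3 & R4, R3 & R6, R3 & R7, R4 & R6, R5 & R8, R6 & R7, R8 & R9

Sorted by start: R1, R2, R4, R3, R6, R7, R5, R8, R9.
R2 starts after R1 ends, so R1 has no further overlaps.
R4 starts before R2 ends → R2 and R4 overlap.
R3 starts exactly when R2 ends (back-to-back, no overlap), so R2 has no further overlaps.
R3 starts before R4 ends → R4 and R3 overlap.
R6 starts before R4 ends → R4 and R6 overlap.
R7 starts after R4 ends, so R4 has no further overlaps.
R6 starts before R3 ends → R3 and R6 overlap.
R7 starts before R3 ends → R3 and R7 overlap.
R5 starts after R3 ends, so R3 has no further overlaps.
R7 starts before R6 ends → R6 and R7 overlap.
R5 starts after R6 ends, so R6 has no further overlaps.
R5 starts after R7 ends, so R7 has no further overlaps.
R8 starts before R5 ends → R5 and R8 overlap.
R9 starts after R5 ends.
R9 starts before R8 ends → R8 and R9 overlap.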